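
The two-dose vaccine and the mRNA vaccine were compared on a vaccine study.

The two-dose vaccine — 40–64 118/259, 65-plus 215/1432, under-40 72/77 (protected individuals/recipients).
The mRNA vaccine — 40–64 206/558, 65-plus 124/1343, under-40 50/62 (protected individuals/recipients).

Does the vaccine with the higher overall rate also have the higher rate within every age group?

Yes

40–64: the two-dose vaccine 118/259 = 45.6%, the mRNA vaccine 206/558 = 36.9% → the two-dose vaccine
65-plus: the two-dose vaccine 215/1432 = 15.0%, the mRNA vaccine 124/1343 = 9.2% → the two-dose vaccine
Under-40: the two-dose vaccine 72/77 = 93.5%, the mRNA vaccine 50/62 = 80.6% → the two-dose vaccine
Overall: the two-dose vaccine 405/1768 = 22.9%, the mRNA vaccine 380/1963 = 19.4% → the two-dose vaccine
The two-dose vaccine wins overall and in every age group — no reversal.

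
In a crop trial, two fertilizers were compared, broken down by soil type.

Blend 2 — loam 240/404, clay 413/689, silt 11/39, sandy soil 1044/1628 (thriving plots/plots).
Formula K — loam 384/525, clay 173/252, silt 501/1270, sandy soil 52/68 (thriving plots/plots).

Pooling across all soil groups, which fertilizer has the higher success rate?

Loam: Blend 2 240/404 = 59.4%, Formula K 384/525 = 73.1% → Formula K
Clay: Blend 2 413/689 = 59.9%, Formula K 173/252 = 68.7% → Formula K
Silt: Blend 2 11/39 = 28.2%, Formula K 501/1270 = 39.4% → Formula K
Sandy soil: Blend 2 1044/1628 = 64.1%, Formula K 52/68 = 76.5% → Formula K
Overall: Blend 2 1708/2760 = 61.9%, Formula K 1110/2115 = 52.5% → Blend 2
(Formula K wins every soil group but Blend 2 wins overall — Formula K's plots skew toward the low-rate silt group.)

Blend 2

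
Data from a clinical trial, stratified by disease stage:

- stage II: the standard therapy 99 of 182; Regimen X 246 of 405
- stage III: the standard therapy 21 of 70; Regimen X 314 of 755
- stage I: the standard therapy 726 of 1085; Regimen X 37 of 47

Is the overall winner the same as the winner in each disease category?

No

Stage II: the standard therapy 99/182 = 54.4%, Regimen X 246/405 = 60.7% → Regimen X
Stage III: the standard therapy 21/70 = 30.0%, Regimen X 314/755 = 41.6% → Regimen X
Stage I: the standard therapy 726/1085 = 66.9%, Regimen X 37/47 = 78.7% → Regimen X
Overall: the standard therapy 846/1337 = 63.3%, Regimen X 597/1207 = 49.5% → the standard therapy
Regimen X wins each disease group but the standard therapy wins overall — the comparison reverses. Regimen X's patients skew toward stage III, which has a lower base rate.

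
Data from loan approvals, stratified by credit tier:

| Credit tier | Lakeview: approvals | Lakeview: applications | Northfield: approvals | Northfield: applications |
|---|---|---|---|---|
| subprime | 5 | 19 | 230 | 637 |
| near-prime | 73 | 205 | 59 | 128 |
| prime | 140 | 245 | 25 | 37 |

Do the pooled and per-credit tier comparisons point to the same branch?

No

Subprime: Lakeview 5/19 = 26.3%, Northfield 230/637 = 36.1% → Northfield
Near-prime: Lakeview 73/205 = 35.6%, Northfield 59/128 = 46.1% → Northfield
Prime: Lakeview 140/245 = 57.1%, Northfield 25/37 = 67.6% → Northfield
Overall: Lakeview 218/469 = 46.5%, Northfield 314/802 = 39.2% → Lakeview
Northfield wins each credit group but Lakeview wins overall — the comparison reverses. Northfield's applications skew toward subprime, which has a lower base rate.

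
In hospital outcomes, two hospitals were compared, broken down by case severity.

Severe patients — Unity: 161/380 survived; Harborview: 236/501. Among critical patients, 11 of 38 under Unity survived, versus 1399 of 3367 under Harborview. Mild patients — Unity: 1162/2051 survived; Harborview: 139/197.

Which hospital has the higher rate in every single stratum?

Harborview

Severe: Unity 161/380 = 42.4%, Harborview 236/501 = 47.1% → Harborview
Critical: Unity 11/38 = 28.9%, Harborview 1399/3367 = 41.6% → Harborview
Mild: Unity 1162/2051 = 56.7%, Harborview 139/197 = 70.6% → Harborview
Harborview has the higher rate in all 3 groups.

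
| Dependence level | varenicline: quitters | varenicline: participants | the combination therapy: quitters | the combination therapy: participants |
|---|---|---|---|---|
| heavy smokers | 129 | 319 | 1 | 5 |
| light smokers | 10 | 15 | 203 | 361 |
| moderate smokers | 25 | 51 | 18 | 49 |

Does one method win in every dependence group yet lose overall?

Yes

Heavy smokers: varenicline 129/319 = 40.4%, the combination therapy 1/5 = 20.0% → varenicline
Light smokers: varenicline 10/15 = 66.7%, the combination therapy 203/361 = 56.2% → varenicline
Moderate smokers: varenicline 25/51 = 49.0%, the combination therapy 18/49 = 36.7% → varenicline
Overall: varenicline 164/385 = 42.6%, the combination therapy 222/415 = 53.5% → the combination therapy
Varenicline wins each dependence group but the combination therapy wins overall — the comparison reverses. Varenicline's participants skew toward heavy smokers, which has a lower base rate.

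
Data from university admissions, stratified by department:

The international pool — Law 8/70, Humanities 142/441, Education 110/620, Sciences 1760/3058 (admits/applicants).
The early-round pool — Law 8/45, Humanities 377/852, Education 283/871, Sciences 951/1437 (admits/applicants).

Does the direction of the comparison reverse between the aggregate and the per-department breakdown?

No

Law: the international pool 8/70 = 11.4%, the early-round pool 8/45 = 17.8% → the early-round pool
Humanities: the international pool 142/441 = 32.2%, the early-round pool 377/852 = 44.2% → the early-round pool
Education: the international pool 110/620 = 17.7%, the early-round pool 283/871 = 32.5% → the early-round pool
Sciences: the international pool 1760/3058 = 57.6%, the early-round pool 951/1437 = 66.2% → the early-round pool
Overall: the international pool 2020/4189 = 48.2%, the early-round pool 1619/3205 = 50.5% → the early-round pool
The early-round pool wins overall and in every department group — no reversal.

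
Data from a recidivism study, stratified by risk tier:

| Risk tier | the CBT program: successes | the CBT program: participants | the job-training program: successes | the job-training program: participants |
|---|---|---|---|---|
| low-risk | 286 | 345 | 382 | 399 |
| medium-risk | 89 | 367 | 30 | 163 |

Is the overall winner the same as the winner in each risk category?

No

Low-risk: the CBT program 286/345 = 82.9%, the job-training program 382/399 = 95.7% → the job-training program
Medium-risk: the CBT program 89/367 = 24.3%, the job-training program 30/163 = 18.4% → the CBT program
Overall: the CBT program 375/712 = 52.7%, the job-training program 412/562 = 73.3% → the job-training program
Neither sweeps: the CBT program wins 1 of 2 groups, the job-training program wins 1. The job-training program wins overall but not every group — no Simpson reversal.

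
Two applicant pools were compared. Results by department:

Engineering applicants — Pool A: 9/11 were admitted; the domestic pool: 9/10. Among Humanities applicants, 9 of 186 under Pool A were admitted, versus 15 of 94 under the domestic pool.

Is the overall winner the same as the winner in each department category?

Engineering: Pool A 9/11 = 81.8%, the domestic pool 9/10 = 90.0% → the domestic pool
Humanities: Pool A 9/186 = 4.8%, the domestic pool 15/94 = 16.0% → the domestic pool
Overall: Pool A 18/197 = 9.1%, the domestic pool 24/104 = 23.1% → the domestic pool
The domestic pool wins overall and in every department group — no reversal.

Yes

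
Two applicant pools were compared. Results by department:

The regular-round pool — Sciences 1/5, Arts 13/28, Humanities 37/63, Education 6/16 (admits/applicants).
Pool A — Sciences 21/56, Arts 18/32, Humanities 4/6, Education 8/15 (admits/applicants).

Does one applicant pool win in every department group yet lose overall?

Sciences: the regular-round pool 1/5 = 20.0%, Pool A 21/56 = 37.5% → Pool A
Arts: the regular-round pool 13/28 = 46.4%, Pool A 18/32 = 56.2% → Pool A
Humanities: the regular-round pool 37/63 = 58.7%, Pool A 4/6 = 66.7% → Pool A
Education: the regular-round pool 6/16 = 37.5%, Pool A 8/15 = 53.3% → Pool A
Overall: the regular-round pool 57/112 = 50.9%, Pool A 51/109 = 46.8% → the regular-round pool
Pool A wins each department group but the regular-round pool wins overall — the comparison reverses. Pool A's applicants skew toward Sciences, which has a lower base rate.

Yes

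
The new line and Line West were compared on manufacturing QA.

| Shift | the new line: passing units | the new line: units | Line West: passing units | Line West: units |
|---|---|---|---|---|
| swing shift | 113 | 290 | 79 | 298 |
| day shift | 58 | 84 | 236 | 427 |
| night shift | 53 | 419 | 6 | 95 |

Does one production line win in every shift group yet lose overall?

Yes

Swing shift: the new line 113/290 = 39.0%, Line West 79/298 = 26.5% → the new line
Day shift: the new line 58/84 = 69.0%, Line West 236/427 = 55.3% → the new line
Night shift: the new line 53/419 = 12.6%, Line West 6/95 = 6.3% → the new line
Overall: the new line 224/793 = 28.2%, Line West 321/820 = 39.1% → Line West
The new line wins each shift group but Line West wins overall — the comparison reverses. The new line's units skew toward night shift, which has a lower base rate.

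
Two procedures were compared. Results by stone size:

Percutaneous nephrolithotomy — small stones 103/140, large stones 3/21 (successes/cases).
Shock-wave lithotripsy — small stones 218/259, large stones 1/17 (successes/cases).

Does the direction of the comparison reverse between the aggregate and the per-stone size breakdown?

Small stones: percutaneous nephrolithotomy 103/140 = 73.6%, shock-wave lithotripsy 218/259 = 84.2% → shock-wave lithotripsy
Large stones: percutaneous nephrolithotomy 3/21 = 14.3%, shock-wave lithotripsy 1/17 = 5.9% → percutaneous nephrolithotomy
Overall: percutaneous nephrolithotomy 106/161 = 65.8%, shock-wave lithotripsy 219/276 = 79.3% → shock-wave lithotripsy
Neither sweeps: percutaneous nephrolithotomy wins 1 of 2 groups, shock-wave lithotripsy wins 1. Shock-wave lithotripsy wins overall but not every group — no Simpson reversal.

No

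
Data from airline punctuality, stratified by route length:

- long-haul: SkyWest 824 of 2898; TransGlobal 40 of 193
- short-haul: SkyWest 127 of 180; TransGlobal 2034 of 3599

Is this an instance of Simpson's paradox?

Yes

Long-haul: SkyWest 824/2898 = 28.4%, TransGlobal 40/193 = 20.7% → SkyWest
Short-haul: SkyWest 127/180 = 70.6%, TransGlobal 2034/3599 = 56.5% → SkyWest
Overall: SkyWest 951/3078 = 30.9%, TransGlobal 2074/3792 = 54.7% → TransGlobal
SkyWest wins each route group but TransGlobal wins overall — the comparison reverses. SkyWest's flights skew toward long-haul, which has a lower base rate.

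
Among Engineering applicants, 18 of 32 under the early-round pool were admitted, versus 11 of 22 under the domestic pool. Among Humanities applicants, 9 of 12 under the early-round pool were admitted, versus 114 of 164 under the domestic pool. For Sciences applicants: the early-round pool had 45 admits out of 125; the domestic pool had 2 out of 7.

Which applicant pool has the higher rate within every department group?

the early-round pool

Engineering: the early-round pool 18/32 = 56.2%, the domestic pool 11/22 = 50.0% → the early-round pool
Humanities: the early-round pool 9/12 = 75.0%, the domestic pool 114/164 = 69.5% → the early-round pool
Sciences: the early-round pool 45/125 = 36.0%, the domestic pool 2/7 = 28.6% → the early-round pool
The early-round pool has the higher rate in all 3 groups.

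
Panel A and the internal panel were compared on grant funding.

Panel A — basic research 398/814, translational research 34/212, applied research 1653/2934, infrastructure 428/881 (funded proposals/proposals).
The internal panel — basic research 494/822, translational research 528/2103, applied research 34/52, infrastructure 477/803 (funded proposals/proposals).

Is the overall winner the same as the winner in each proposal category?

No

Basic research: Panel A 398/814 = 48.9%, the internal panel 494/822 = 60.1% → the internal panel
Translational research: Panel A 34/212 = 16.0%, the internal panel 528/2103 = 25.1% → the internal panel
Applied research: Panel A 1653/2934 = 56.3%, the internal panel 34/52 = 65.4% → the internal panel
Infrastructure: Panel A 428/881 = 48.6%, the internal panel 477/803 = 59.4% → the internal panel
Overall: Panel A 2513/4841 = 51.9%, the internal panel 1533/3780 = 40.6% → Panel A
The internal panel wins each proposal group but Panel A wins overall — the comparison reverses. The internal panel's proposals skew toward translational research, which has a lower base rate.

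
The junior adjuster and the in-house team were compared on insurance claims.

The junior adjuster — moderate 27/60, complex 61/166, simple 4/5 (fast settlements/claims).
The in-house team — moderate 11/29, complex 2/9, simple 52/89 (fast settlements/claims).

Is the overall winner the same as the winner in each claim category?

No

Moderate: the junior adjuster 27/60 = 45.0%, the in-house team 11/29 = 37.9% → the junior adjuster
Complex: the junior adjuster 61/166 = 36.7%, the in-house team 2/9 = 22.2% → the junior adjuster
Simple: the junior adjuster 4/5 = 80.0%, the in-house team 52/89 = 58.4% → the junior adjuster
Overall: the junior adjuster 92/231 = 39.8%, the in-house team 65/127 = 51.2% → the in-house team
The junior adjuster wins each claim group but the in-house team wins overall — the comparison reverses. The junior adjuster's claims skew toward complex, which has a lower base rate.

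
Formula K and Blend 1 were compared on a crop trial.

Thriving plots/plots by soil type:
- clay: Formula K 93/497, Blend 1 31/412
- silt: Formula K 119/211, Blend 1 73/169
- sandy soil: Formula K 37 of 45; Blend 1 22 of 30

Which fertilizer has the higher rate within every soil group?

Formula K

Clay: Formula K 93/497 = 18.7%, Blend 1 31/412 = 7.5% → Formula K
Silt: Formula K 119/211 = 56.4%, Blend 1 73/169 = 43.2% → Formula K
Sandy soil: Formula K 37/45 = 82.2%, Blend 1 22/30 = 73.3% → Formula K
Formula K has the higher rate in all 3 groups.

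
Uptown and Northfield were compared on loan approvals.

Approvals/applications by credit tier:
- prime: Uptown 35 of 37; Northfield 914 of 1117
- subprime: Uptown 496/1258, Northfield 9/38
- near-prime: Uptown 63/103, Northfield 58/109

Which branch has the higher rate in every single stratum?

Uptown

Prime: Uptown 35/37 = 94.6%, Northfield 914/1117 = 81.8% → Uptown
Subprime: Uptown 496/1258 = 39.4%, Northfield 9/38 = 23.7% → Uptown
Near-prime: Uptown 63/103 = 61.2%, Northfield 58/109 = 53.2% → Uptown
Uptown has the higher rate in all 3 groups.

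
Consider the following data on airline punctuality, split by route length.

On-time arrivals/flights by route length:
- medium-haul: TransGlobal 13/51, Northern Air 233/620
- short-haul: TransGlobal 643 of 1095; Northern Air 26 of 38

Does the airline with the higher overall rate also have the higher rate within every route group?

Medium-haul: TransGlobal 13/51 = 25.5%, Northern Air 233/620 = 37.6% → Northern Air
Short-haul: TransGlobal 643/1095 = 58.7%, Northern Air 26/38 = 68.4% → Northern Air
Overall: TransGlobal 656/1146 = 57.2%, Northern Air 259/658 = 39.4% → TransGlobal
Northern Air wins each route group but TransGlobal wins overall — the comparison reverses. Northern Air's flights skew toward medium-haul, which has a lower base rate.

No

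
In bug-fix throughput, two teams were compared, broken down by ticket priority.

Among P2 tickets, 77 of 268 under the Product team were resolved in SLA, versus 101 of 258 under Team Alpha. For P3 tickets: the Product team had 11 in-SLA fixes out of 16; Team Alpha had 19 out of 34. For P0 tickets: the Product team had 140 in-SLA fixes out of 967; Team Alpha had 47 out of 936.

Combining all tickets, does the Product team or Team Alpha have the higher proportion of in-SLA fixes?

the Product team

P2: the Product team 77/268 = 28.7%, Team Alpha 101/258 = 39.1% → Team Alpha
P3: the Product team 11/16 = 68.8%, Team Alpha 19/34 = 55.9% → the Product team
P0: the Product team 140/967 = 14.5%, Team Alpha 47/936 = 5.0% → the Product team
Overall: the Product team 228/1251 = 18.2%, Team Alpha 167/1228 = 13.6% → the Product team
(Neither sweeps every ticket group, but the Product team has the higher pooled rate.)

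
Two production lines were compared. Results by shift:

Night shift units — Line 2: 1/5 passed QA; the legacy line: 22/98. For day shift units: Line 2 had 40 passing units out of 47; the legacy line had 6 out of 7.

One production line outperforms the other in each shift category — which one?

Night shift: Line 2 1/5 = 20.0%, the legacy line 22/98 = 22.4% → the legacy line
Day shift: Line 2 40/47 = 85.1%, the legacy line 6/7 = 85.7% → the legacy line
The legacy line has the higher rate in both groups.

the legacy line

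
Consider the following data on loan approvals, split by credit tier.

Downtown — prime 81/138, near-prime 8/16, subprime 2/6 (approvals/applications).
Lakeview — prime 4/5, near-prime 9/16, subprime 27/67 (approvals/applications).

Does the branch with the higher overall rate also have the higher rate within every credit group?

Prime: Downtown 81/138 = 58.7%, Lakeview 4/5 = 80.0% → Lakeview
Near-prime: Downtown 8/16 = 50.0%, Lakeview 9/16 = 56.2% → Lakeview
Subprime: Downtown 2/6 = 33.3%, Lakeview 27/67 = 40.3% → Lakeview
Overall: Downtown 91/160 = 56.9%, Lakeview 40/88 = 45.5% → Downtown
Lakeview wins each credit group but Downtown wins overall — the comparison reverses. Lakeview's applications skew toward subprime, which has a lower base rate.

No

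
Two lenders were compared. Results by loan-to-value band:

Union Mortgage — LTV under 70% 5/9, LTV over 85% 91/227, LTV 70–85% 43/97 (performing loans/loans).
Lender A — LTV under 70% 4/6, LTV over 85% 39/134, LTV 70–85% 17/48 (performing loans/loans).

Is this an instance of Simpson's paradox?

LTV under 70%: Union Mortgage 5/9 = 55.6%, Lender A 4/6 = 66.7% → Lender A
LTV over 85%: Union Mortgage 91/227 = 40.1%, Lender A 39/134 = 29.1% → Union Mortgage
LTV 70–85%: Union Mortgage 43/97 = 44.3%, Lender A 17/48 = 35.4% → Union Mortgage
Overall: Union Mortgage 139/333 = 41.7%, Lender A 60/188 = 31.9% → Union Mortgage
Neither sweeps: Union Mortgage wins 2 of 3 groups, Lender A wins 1. Union Mortgage wins overall but not every group — no Simpson reversal.

No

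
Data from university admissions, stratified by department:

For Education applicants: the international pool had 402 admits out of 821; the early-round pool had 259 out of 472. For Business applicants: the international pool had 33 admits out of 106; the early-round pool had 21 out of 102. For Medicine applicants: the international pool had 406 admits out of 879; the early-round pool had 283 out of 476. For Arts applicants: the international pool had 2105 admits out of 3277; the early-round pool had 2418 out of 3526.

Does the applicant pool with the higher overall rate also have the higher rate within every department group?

Education: the international pool 402/821 = 49.0%, the early-round pool 259/472 = 54.9% → the early-round pool
Business: the international pool 33/106 = 31.1%, the early-round pool 21/102 = 20.6% → the international pool
Medicine: the international pool 406/879 = 46.2%, the early-round pool 283/476 = 59.5% → the early-round pool
Arts: the international pool 2105/3277 = 64.2%, the early-round pool 2418/3526 = 68.6% → the early-round pool
Overall: the international pool 2946/5083 = 58.0%, the early-round pool 2981/4576 = 65.1% → the early-round pool
Neither sweeps: the international pool wins 1 of 4 groups, the early-round pool wins 3. The early-round pool wins overall but not every group — no Simpson reversal.

No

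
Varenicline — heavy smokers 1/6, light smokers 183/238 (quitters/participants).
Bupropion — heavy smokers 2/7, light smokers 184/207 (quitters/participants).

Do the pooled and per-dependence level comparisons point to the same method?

Yes

Heavy smokers: varenicline 1/6 = 16.7%, bupropion 2/7 = 28.6% → bupropion
Light smokers: varenicline 183/238 = 76.9%, bupropion 184/207 = 88.9% → bupropion
Overall: varenicline 184/244 = 75.4%, bupropion 186/214 = 86.9% → bupropion
Bupropion wins overall and in every dependence group — no reversal.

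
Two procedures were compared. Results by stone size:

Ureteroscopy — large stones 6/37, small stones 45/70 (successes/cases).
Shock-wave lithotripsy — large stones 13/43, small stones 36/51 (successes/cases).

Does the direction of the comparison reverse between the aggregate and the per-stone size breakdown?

No

Large stones: ureteroscopy 6/37 = 16.2%, shock-wave lithotripsy 13/43 = 30.2% → shock-wave lithotripsy
Small stones: ureteroscopy 45/70 = 64.3%, shock-wave lithotripsy 36/51 = 70.6% → shock-wave lithotripsy
Overall: ureteroscopy 51/107 = 47.7%, shock-wave lithotripsy 49/94 = 52.1% → shock-wave lithotripsy
Shock-wave lithotripsy wins overall and in every stone group — no reversal.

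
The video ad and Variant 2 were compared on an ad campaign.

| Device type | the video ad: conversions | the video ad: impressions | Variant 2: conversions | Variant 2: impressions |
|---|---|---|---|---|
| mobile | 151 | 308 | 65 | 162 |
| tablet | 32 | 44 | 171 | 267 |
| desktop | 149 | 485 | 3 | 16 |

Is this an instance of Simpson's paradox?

Yes

Mobile: the video ad 151/308 = 49.0%, Variant 2 65/162 = 40.1% → the video ad
Tablet: the video ad 32/44 = 72.7%, Variant 2 171/267 = 64.0% → the video ad
Desktop: the video ad 149/485 = 30.7%, Variant 2 3/16 = 18.8% → the video ad
Overall: the video ad 332/837 = 39.7%, Variant 2 239/445 = 53.7% → Variant 2
The video ad wins each device group but Variant 2 wins overall — the comparison reverses. The video ad's impressions skew toward desktop, which has a lower base rate.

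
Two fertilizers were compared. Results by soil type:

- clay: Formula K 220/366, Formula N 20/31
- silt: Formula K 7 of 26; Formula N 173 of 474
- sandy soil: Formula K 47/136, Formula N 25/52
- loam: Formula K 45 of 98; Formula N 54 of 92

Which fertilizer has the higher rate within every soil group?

Clay: Formula K 220/366 = 60.1%, Formula N 20/31 = 64.5% → Formula N
Silt: Formula K 7/26 = 26.9%, Formula N 173/474 = 36.5% → Formula N
Sandy soil: Formula K 47/136 = 34.6%, Formula N 25/52 = 48.1% → Formula N
Loam: Formula K 45/98 = 45.9%, Formula N 54/92 = 58.7% → Formula N
Formula N has the higher rate in all 4 groups.

Formula N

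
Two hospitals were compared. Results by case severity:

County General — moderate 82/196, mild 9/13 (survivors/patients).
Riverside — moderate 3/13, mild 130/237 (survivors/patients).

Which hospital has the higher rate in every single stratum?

Moderate: County General 82/196 = 41.8%, Riverside 3/13 = 23.1% → County General
Mild: County General 9/13 = 69.2%, Riverside 130/237 = 54.9% → County General
County General has the higher rate in both groups.

County General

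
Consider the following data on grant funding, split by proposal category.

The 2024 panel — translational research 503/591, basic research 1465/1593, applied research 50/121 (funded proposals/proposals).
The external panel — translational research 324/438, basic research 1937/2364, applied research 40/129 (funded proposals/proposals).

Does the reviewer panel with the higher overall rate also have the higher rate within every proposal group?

Yes

Translational research: the 2024 panel 503/591 = 85.1%, the external panel 324/438 = 74.0% → the 2024 panel
Basic research: the 2024 panel 1465/1593 = 92.0%, the external panel 1937/2364 = 81.9% → the 2024 panel
Applied research: the 2024 panel 50/121 = 41.3%, the external panel 40/129 = 31.0% → the 2024 panel
Overall: the 2024 panel 2018/2305 = 87.5%, the external panel 2301/2931 = 78.5% → the 2024 panel
The 2024 panel wins overall and in every proposal group — no reversal.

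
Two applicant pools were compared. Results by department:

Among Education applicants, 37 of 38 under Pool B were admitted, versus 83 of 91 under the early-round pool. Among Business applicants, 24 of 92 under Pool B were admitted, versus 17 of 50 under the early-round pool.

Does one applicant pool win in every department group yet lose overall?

No

Education: Pool B 37/38 = 97.4%, the early-round pool 83/91 = 91.2% → Pool B
Business: Pool B 24/92 = 26.1%, the early-round pool 17/50 = 34.0% → the early-round pool
Overall: Pool B 61/130 = 46.9%, the early-round pool 100/141 = 70.9% → the early-round pool
Neither sweeps: Pool B wins 1 of 2 groups, the early-round pool wins 1. The early-round pool wins overall but not every group — no Simpson reversal.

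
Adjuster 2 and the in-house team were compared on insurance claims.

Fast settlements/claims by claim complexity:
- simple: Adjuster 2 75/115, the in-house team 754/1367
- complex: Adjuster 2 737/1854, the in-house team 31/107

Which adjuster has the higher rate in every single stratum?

Simple: Adjuster 2 75/115 = 65.2%, the in-house team 754/1367 = 55.2% → Adjuster 2
Complex: Adjuster 2 737/1854 = 39.8%, the in-house team 31/107 = 29.0% → Adjuster 2
Adjuster 2 has the higher rate in both groups.

Adjuster 2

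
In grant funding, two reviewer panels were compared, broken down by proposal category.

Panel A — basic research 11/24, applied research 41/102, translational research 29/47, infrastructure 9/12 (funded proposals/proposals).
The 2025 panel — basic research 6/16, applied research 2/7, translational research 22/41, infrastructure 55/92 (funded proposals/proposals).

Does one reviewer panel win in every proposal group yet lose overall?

Yes

Basic research: Panel A 11/24 = 45.8%, the 2025 panel 6/16 = 37.5% → Panel A
Applied research: Panel A 41/102 = 40.2%, the 2025 panel 2/7 = 28.6% → Panel A
Translational research: Panel A 29/47 = 61.7%, the 2025 panel 22/41 = 53.7% → Panel A
Infrastructure: Panel A 9/12 = 75.0%, the 2025 panel 55/92 = 59.8% → Panel A
Overall: Panel A 90/185 = 48.6%, the 2025 panel 85/156 = 54.5% → the 2025 panel
Panel A wins each proposal group but the 2025 panel wins overall — the comparison reverses. Panel A's proposals skew toward applied research, which has a lower base rate.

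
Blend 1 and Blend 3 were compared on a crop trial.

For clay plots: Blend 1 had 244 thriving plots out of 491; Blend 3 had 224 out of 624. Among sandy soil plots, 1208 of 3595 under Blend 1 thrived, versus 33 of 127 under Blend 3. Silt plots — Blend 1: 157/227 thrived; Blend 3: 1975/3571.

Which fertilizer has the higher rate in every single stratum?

Clay: Blend 1 244/491 = 49.7%, Blend 3 224/624 = 35.9% → Blend 1
Sandy soil: Blend 1 1208/3595 = 33.6%, Blend 3 33/127 = 26.0% → Blend 1
Silt: Blend 1 157/227 = 69.2%, Blend 3 1975/3571 = 55.3% → Blend 1
Blend 1 has the higher rate in all 3 groups.

Blend 1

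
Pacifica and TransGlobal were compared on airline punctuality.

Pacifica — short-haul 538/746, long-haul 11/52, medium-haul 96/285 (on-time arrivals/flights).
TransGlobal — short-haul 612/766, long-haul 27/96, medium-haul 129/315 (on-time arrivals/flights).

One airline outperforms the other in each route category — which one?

TransGlobal

Short-haul: Pacifica 538/746 = 72.1%, TransGlobal 612/766 = 79.9% → TransGlobal
Long-haul: Pacifica 11/52 = 21.2%, TransGlobal 27/96 = 28.1% → TransGlobal
Medium-haul: Pacifica 96/285 = 33.7%, TransGlobal 129/315 = 41.0% → TransGlobal
TransGlobal has the higher rate in all 3 groups.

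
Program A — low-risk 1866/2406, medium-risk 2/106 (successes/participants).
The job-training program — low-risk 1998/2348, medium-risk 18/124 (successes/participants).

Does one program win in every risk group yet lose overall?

Low-risk: Program A 1866/2406 = 77.6%, the job-training program 1998/2348 = 85.1% → the job-training program
Medium-risk: Program A 2/106 = 1.9%, the job-training program 18/124 = 14.5% → the job-training program
Overall: Program A 1868/2512 = 74.4%, the job-training program 2016/2472 = 81.6% → the job-training program
The job-training program wins overall and in every risk group — no reversal.

No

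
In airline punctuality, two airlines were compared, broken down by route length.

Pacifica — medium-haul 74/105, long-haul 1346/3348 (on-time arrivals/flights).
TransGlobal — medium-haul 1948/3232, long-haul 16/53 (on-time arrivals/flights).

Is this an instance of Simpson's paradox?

Medium-haul: Pacifica 74/105 = 70.5%, TransGlobal 1948/3232 = 60.3% → Pacifica
Long-haul: Pacifica 1346/3348 = 40.2%, TransGlobal 16/53 = 30.2% → Pacifica
Overall: Pacifica 1420/3453 = 41.1%, TransGlobal 1964/3285 = 59.8% → TransGlobal
Pacifica wins each route group but TransGlobal wins overall — the comparison reverses. Pacifica's flights skew toward long-haul, which has a lower base rate.

Yes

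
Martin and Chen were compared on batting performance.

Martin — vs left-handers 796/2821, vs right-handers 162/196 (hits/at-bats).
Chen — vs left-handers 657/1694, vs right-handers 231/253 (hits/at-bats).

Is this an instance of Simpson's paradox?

No

Vs left-handers: Martin 796/2821 = 28.2%, Chen 657/1694 = 38.8% → Chen
Vs right-handers: Martin 162/196 = 82.7%, Chen 231/253 = 91.3% → Chen
Overall: Martin 958/3017 = 31.8%, Chen 888/1947 = 45.6% → Chen
Chen wins overall and in every pitcher group — no reversal.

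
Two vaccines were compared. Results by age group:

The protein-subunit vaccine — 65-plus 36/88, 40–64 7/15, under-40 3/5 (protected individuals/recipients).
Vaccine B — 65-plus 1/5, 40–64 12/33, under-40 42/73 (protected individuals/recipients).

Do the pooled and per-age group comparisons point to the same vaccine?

No

65-plus: the protein-subunit vaccine 36/88 = 40.9%, Vaccine B 1/5 = 20.0% → the protein-subunit vaccine
40–64: the protein-subunit vaccine 7/15 = 46.7%, Vaccine B 12/33 = 36.4% → the protein-subunit vaccine
Under-40: the protein-subunit vaccine 3/5 = 60.0%, Vaccine B 42/73 = 57.5% → the protein-subunit vaccine
Overall: the protein-subunit vaccine 46/108 = 42.6%, Vaccine B 55/111 = 49.5% → Vaccine B
The protein-subunit vaccine wins each age group but Vaccine B wins overall — the comparison reverses. The protein-subunit vaccine's recipients skew toward 65-plus, which has a lower base rate.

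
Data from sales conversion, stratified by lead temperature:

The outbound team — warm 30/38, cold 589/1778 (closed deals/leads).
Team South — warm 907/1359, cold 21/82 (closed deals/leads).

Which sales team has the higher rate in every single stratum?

Warm: the outbound team 30/38 = 78.9%, Team South 907/1359 = 66.7% → the outbound team
Cold: the outbound team 589/1778 = 33.1%, Team South 21/82 = 25.6% → the outbound team
The outbound team has the higher rate in both groups.

the outbound team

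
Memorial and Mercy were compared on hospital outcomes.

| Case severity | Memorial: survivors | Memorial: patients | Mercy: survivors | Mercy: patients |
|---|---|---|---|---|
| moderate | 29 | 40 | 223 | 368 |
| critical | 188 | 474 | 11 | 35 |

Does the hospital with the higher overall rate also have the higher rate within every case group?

No

Moderate: Memorial 29/40 = 72.5%, Mercy 223/368 = 60.6% → Memorial
Critical: Memorial 188/474 = 39.7%, Mercy 11/35 = 31.4% → Memorial
Overall: Memorial 217/514 = 42.2%, Mercy 234/403 = 58.1% → Mercy
Memorial wins each case group but Mercy wins overall — the comparison reverses. Memorial's patients skew toward critical, which has a lower base rate.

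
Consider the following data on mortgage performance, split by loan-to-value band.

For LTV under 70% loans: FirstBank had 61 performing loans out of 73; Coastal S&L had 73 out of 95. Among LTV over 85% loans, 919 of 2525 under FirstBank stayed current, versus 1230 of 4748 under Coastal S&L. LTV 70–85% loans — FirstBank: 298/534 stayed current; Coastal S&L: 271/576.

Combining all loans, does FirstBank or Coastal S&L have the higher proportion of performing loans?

FirstBank

LTV under 70%: FirstBank 61/73 = 83.6%, Coastal S&L 73/95 = 76.8% → FirstBank
LTV over 85%: FirstBank 919/2525 = 36.4%, Coastal S&L 1230/4748 = 25.9% → FirstBank
LTV 70–85%: FirstBank 298/534 = 55.8%, Coastal S&L 271/576 = 47.0% → FirstBank
Overall: FirstBank 1278/3132 = 40.8%, Coastal S&L 1574/5419 = 29.0% → FirstBank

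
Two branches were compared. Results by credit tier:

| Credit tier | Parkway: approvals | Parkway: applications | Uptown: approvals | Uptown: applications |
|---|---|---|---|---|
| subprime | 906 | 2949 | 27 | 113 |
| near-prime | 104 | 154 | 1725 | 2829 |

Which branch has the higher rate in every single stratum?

Subprime: Parkway 906/2949 = 30.7%, Uptown 27/113 = 23.9% → Parkway
Near-prime: Parkway 104/154 = 67.5%, Uptown 1725/2829 = 61.0% → Parkway
Parkway has the higher rate in both groups.

Parkway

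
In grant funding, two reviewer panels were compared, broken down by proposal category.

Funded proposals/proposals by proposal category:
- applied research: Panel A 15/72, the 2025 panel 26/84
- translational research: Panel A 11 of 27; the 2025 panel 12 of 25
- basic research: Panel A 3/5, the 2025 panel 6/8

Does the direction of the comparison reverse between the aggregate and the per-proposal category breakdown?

Applied research: Panel A 15/72 = 20.8%, the 2025 panel 26/84 = 31.0% → the 2025 panel
Translational research: Panel A 11/27 = 40.7%, the 2025 panel 12/25 = 48.0% → the 2025 panel
Basic research: Panel A 3/5 = 60.0%, the 2025 panel 6/8 = 75.0% → the 2025 panel
Overall: Panel A 29/104 = 27.9%, the 2025 panel 44/117 = 37.6% → the 2025 panel
The 2025 panel wins overall and in every proposal group — no reversal.

No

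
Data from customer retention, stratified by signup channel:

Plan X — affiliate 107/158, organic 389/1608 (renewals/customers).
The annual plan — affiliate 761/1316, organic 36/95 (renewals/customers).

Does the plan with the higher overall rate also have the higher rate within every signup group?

Affiliate: Plan X 107/158 = 67.7%, the annual plan 761/1316 = 57.8% → Plan X
Organic: Plan X 389/1608 = 24.2%, the annual plan 36/95 = 37.9% → the annual plan
Overall: Plan X 496/1766 = 28.1%, the annual plan 797/1411 = 56.5% → the annual plan
Neither sweeps: Plan X wins 1 of 2 groups, the annual plan wins 1. The annual plan wins overall but not every group — no Simpson reversal.

No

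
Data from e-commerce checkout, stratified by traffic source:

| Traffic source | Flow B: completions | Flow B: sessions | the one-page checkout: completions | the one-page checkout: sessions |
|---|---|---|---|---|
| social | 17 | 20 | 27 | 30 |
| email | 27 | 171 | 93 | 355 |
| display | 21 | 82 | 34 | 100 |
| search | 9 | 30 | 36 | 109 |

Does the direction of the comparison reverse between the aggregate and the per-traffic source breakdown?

No

Social: Flow B 17/20 = 85.0%, the one-page checkout 27/30 = 90.0% → the one-page checkout
Email: Flow B 27/171 = 15.8%, the one-page checkout 93/355 = 26.2% → the one-page checkout
Display: Flow B 21/82 = 25.6%, the one-page checkout 34/100 = 34.0% → the one-page checkout
Search: Flow B 9/30 = 30.0%, the one-page checkout 36/109 = 33.0% → the one-page checkout
Overall: Flow B 74/303 = 24.4%, the one-page checkout 190/594 = 32.0% → the one-page checkout
The one-page checkout wins overall and in every traffic group — no reversal.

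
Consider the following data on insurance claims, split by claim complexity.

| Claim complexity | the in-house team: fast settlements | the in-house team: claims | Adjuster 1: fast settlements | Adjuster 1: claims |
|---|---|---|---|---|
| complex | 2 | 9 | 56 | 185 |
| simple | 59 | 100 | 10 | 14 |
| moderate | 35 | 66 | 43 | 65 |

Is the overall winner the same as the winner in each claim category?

Complex: the in-house team 2/9 = 22.2%, Adjuster 1 56/185 = 30.3% → Adjuster 1
Simple: the in-house team 59/100 = 59.0%, Adjuster 1 10/14 = 71.4% → Adjuster 1
Moderate: the in-house team 35/66 = 53.0%, Adjuster 1 43/65 = 66.2% → Adjuster 1
Overall: the in-house team 96/175 = 54.9%, Adjuster 1 109/264 = 41.3% → the in-house team
Adjuster 1 wins each claim group but the in-house team wins overall — the comparison reverses. Adjuster 1's claims skew toward complex, which has a lower base rate.

No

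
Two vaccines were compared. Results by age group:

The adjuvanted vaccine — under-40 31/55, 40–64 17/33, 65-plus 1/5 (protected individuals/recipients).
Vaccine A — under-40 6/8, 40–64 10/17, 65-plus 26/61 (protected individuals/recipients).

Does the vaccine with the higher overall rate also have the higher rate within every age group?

Under-40: the adjuvanted vaccine 31/55 = 56.4%, Vaccine A 6/8 = 75.0% → Vaccine A
40–64: the adjuvanted vaccine 17/33 = 51.5%, Vaccine A 10/17 = 58.8% → Vaccine A
65-plus: the adjuvanted vaccine 1/5 = 20.0%, Vaccine A 26/61 = 42.6% → Vaccine A
Overall: the adjuvanted vaccine 49/93 = 52.7%, Vaccine A 42/86 = 48.8% → the adjuvanted vaccine
Vaccine A wins each age group but the adjuvanted vaccine wins overall — the comparison reverses. Vaccine A's recipients skew toward 65-plus, which has a lower base rate.

No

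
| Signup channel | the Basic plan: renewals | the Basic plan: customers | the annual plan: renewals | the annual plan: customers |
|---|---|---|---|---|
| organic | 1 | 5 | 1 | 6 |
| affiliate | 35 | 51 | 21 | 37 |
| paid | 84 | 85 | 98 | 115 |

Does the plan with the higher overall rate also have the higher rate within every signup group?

Organic: the Basic plan 1/5 = 20.0%, the annual plan 1/6 = 16.7% → the Basic plan
Affiliate: the Basic plan 35/51 = 68.6%, the annual plan 21/37 = 56.8% → the Basic plan
Paid: the Basic plan 84/85 = 98.8%, the annual plan 98/115 = 85.2% → the Basic plan
Overall: the Basic plan 120/141 = 85.1%, the annual plan 120/158 = 75.9% → the Basic plan
The Basic plan wins overall and in every signup group — no reversal.

Yes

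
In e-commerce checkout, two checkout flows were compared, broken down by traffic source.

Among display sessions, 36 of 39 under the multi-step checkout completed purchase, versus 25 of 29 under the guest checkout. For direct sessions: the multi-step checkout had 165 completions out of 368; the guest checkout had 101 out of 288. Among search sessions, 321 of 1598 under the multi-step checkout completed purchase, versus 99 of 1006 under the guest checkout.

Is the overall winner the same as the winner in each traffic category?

Yes

Display: the multi-step checkout 36/39 = 92.3%, the guest checkout 25/29 = 86.2% → the multi-step checkout
Direct: the multi-step checkout 165/368 = 44.8%, the guest checkout 101/288 = 35.1% → the multi-step checkout
Search: the multi-step checkout 321/1598 = 20.1%, the guest checkout 99/1006 = 9.8% → the multi-step checkout
Overall: the multi-step checkout 522/2005 = 26.0%, the guest checkout 225/1323 = 17.0% → the multi-step checkout
The multi-step checkout wins overall and in every traffic group — no reversal.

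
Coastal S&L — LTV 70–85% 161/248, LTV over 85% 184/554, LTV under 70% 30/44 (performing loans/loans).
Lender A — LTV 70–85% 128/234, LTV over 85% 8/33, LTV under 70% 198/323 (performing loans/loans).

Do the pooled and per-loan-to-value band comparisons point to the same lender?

LTV 70–85%: Coastal S&L 161/248 = 64.9%, Lender A 128/234 = 54.7% → Coastal S&L
LTV over 85%: Coastal S&L 184/554 = 33.2%, Lender A 8/33 = 24.2% → Coastal S&L
LTV under 70%: Coastal S&L 30/44 = 68.2%, Lender A 198/323 = 61.3% → Coastal S&L
Overall: Coastal S&L 375/846 = 44.3%, Lender A 334/590 = 56.6% → Lender A
Coastal S&L wins each loan-to-value group but Lender A wins overall — the comparison reverses. Coastal S&L's loans skew toward LTV over 85%, which has a lower base rate.

No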